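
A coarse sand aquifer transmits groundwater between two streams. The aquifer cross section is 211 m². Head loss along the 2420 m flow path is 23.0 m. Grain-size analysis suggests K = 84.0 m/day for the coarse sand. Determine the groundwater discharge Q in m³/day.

Hydraulic gradient i = Δh / L = 23.0 / 2420 = 0.009504.
Darcy's law: Q = K · A · i = 84.00 × 211.0 × 0.009504 = 168.5 m³/day.

168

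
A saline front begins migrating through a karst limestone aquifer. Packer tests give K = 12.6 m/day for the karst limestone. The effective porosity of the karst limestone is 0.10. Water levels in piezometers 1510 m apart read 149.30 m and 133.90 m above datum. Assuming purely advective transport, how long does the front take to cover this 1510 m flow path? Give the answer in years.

Hydraulic gradient i = (149.30 − 133.90) / 1510 = 15.4 / 1510 = 0.01020.
Darcy flux q = K · i = 12.60 × 0.01020 = 0.1285 m/day.
Seepage velocity v = q / n_e = 0.1285 / 0.10 = 1.285 m/day.
Travel time t = L / v = 1510 / 1.285 = 1175 days = 3.217 years.

3.22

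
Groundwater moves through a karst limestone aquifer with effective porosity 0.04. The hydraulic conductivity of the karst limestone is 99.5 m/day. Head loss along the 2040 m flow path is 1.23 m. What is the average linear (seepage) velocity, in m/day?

Hydraulic gradient i = Δh / L = 1.23 / 2040 = 0.0006029.
Darcy flux q = K · i = 99.50 × 0.0006029 = 0.05999 m/day.
Seepage velocity v = q / n_e = 0.05999 / 0.04 = 1.500 m/day.

1.50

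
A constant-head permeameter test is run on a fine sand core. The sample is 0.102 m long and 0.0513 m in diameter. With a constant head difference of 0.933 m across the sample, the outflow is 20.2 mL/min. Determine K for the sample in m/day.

Cross-sectional area A = π·(d/2)² = π × (0.0513/2)² = 0.002067 m².
Convert discharge: 20.2 mL/min = 3.367e-07 m³/s.
Darcy's law rearranged: K = Q·L / (A·Δh) = 3.367e-07 × 0.102 / (0.002067 × 0.933) = 1.781e-05 m/s = 1.539 m/day.

1.54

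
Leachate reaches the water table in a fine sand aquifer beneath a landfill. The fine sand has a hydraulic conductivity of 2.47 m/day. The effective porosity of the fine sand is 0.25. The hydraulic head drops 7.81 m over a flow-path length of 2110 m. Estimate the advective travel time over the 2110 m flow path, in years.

158

Hydraulic gradient i = Δh / L = 7.81 / 2110 = 0.003701.
Darcy flux q = K · i = 2.470 × 0.003701 = 0.009143 m/day.
Seepage velocity v = q / n_e = 0.009143 / 0.25 = 0.03657 m/day.
Travel time t = L / v = 2110 / 0.03657 = 57697 days = 158.0 years.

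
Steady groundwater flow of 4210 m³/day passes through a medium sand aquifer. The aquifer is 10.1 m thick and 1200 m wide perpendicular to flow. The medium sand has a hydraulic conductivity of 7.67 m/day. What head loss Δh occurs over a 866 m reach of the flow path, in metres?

39.2

Cross-sectional area A = 1200 × 10.1 = 12120 m².
From Q = K·A·i, i = Q / (K·A) = 4210 / (7.670 × 12120) = 0.04529.
Head loss Δh = i · L = 0.04529 × 866 = 39.22 m.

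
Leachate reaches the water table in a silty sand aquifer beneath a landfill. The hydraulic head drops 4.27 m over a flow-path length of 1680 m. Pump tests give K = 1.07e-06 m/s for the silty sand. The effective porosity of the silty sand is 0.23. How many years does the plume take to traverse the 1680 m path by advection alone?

Convert K: 1.07e-06 m/s × 86400 = 0.09245 m/day.
Hydraulic gradient i = Δh / L = 4.27 / 1680 = 0.002542.
Darcy flux q = K · i = 0.09245 × 0.002542 = 0.0002350 m/day.
Seepage velocity v = q / n_e = 0.0002350 / 0.23 = 0.001022 m/day.
Travel time t = L / v = 1680 / 0.001022 = 1.644e+06 days = 4502 years.

4500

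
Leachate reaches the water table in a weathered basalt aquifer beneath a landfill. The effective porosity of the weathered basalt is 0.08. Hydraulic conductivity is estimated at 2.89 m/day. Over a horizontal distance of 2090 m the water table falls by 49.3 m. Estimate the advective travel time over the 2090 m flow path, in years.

6.72

Hydraulic gradient i = Δh / L = 49.3 / 2090 = 0.02359.
Darcy flux q = K · i = 2.890 × 0.02359 = 0.06817 m/day.
Seepage velocity v = q / n_e = 0.06817 / 0.08 = 0.8521 m/day.
Travel time t = L / v = 2090 / 0.8521 = 2453 days = 6.715 years.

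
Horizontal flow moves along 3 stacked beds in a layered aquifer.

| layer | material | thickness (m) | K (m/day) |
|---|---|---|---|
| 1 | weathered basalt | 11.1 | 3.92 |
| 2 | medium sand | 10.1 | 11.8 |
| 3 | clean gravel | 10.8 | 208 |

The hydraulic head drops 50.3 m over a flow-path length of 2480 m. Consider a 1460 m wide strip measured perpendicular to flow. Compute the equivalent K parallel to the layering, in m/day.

Flow is parallel to layering, so each bed carries its own Darcy discharge and the transmissivities add.
Σ(K_i·b_i) = 3.92×11.1 + 11.8×10.1 + 208×10.8 = 2409 m²/day.
Total thickness b = 32.00 m, so K_eq = Σ(K_i·b_i)/b = 75.28 m/day.

75.3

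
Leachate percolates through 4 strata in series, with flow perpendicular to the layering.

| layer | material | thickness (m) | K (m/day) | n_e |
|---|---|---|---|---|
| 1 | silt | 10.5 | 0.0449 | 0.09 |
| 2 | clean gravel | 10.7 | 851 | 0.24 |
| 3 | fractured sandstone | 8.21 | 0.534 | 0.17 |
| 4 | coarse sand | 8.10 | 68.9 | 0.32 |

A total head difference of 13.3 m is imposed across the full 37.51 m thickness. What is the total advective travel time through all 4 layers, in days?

With flow normal to the layers, continuity requires the same specific discharge q through every layer.
Σ(b_i/K_i) = 10.5/0.0449 + 10.7/851 + 8.21/0.534 + 8.10/68.9 = 249.4 d.
q = Δh / Σ(b_i/K_i) = 13.3 / 249.4 = 0.05334 m/day.
In each layer the seepage velocity is v_i = q/n_i, so the layer transit time is t_i = b_i·n_i / q:
  layer 1 (silt): t_1 = 10.5 × 0.09 / 0.05334 = 17.72 d
  layer 2 (clean gravel): t_2 = 10.7 × 0.24 / 0.05334 = 48.15 d
  layer 3 (fractured sandstone): t_3 = 8.21 × 0.17 / 0.05334 = 26.17 d
  layer 4 (coarse sand): t_4 = 8.10 × 0.32 / 0.05334 = 48.60 d
Total t = Σ t_i = 140.6 days.

141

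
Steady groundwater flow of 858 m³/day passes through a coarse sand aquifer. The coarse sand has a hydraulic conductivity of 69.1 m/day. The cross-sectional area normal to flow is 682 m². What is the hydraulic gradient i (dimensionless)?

0.0182

From Q = K·A·i, i = Q / (K·A) = 858 / (69.10 × 682.0) = 0.01821.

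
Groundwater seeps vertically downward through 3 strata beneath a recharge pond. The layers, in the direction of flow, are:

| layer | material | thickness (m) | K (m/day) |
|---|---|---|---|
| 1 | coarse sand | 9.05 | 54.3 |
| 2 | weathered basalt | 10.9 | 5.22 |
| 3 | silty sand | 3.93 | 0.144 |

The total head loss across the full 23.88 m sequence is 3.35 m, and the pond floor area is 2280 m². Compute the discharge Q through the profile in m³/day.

Flow is perpendicular to layering, so the layers act in series and the equivalent K is the thickness-weighted harmonic mean.
Total thickness L = 9.05 + 10.9 + 3.93 = 23.88 m.
Σ(b_i/K_i) = 9.05/54.3 + 10.9/5.22 + 3.93/0.144 = 29.55 d.
K_eq = L / Σ(b_i/K_i) = 23.88 / 29.55 = 0.8082 m/day.
Q = K_eq · A · (Δh/L) = 0.8082 × 2280 × (3.35/23.88) = 258.5 m³/day.

259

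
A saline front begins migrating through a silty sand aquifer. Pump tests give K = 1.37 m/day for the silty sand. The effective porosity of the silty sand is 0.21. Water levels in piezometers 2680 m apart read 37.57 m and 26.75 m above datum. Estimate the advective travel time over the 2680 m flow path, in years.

279

Hydraulic gradient i = (37.57 − 26.75) / 2680 = 10.82 / 2680 = 0.004037.
Darcy flux q = K · i = 1.370 × 0.004037 = 0.005531 m/day.
Seepage velocity v = q / n_e = 0.005531 / 0.21 = 0.02634 m/day.
Travel time t = L / v = 2680 / 0.02634 = 1.018e+05 days = 278.6 years.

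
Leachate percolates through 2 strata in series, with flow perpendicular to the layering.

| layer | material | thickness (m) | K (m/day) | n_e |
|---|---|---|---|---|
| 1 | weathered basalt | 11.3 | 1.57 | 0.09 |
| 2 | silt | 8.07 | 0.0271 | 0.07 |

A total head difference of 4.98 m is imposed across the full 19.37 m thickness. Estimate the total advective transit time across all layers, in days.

96.9

With flow normal to the layers, continuity requires the same specific discharge q through every layer.
Σ(b_i/K_i) = 11.3/1.57 + 8.07/0.0271 = 305.0 d.
q = Δh / Σ(b_i/K_i) = 4.98 / 305.0 = 0.01633 m/day.
In each layer the seepage velocity is v_i = q/n_i, so the layer transit time is t_i = b_i·n_i / q:
  layer 1 (weathered basalt): t_1 = 11.3 × 0.09 / 0.01633 = 62.28 d
  layer 2 (silt): t_2 = 8.07 × 0.07 / 0.01633 = 34.60 d
Total t = Σ t_i = 96.88 days.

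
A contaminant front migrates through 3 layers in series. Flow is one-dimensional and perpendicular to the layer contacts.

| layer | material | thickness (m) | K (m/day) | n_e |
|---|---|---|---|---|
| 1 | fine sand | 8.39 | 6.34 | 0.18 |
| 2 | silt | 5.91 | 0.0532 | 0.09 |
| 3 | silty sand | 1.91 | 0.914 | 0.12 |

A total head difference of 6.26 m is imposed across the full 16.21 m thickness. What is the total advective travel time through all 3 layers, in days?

41.5

With flow normal to the layers, continuity requires the same specific discharge q through every layer.
Σ(b_i/K_i) = 8.39/6.34 + 5.91/0.0532 + 1.91/0.914 = 114.5 d.
q = Δh / Σ(b_i/K_i) = 6.26 / 114.5 = 0.05467 m/day.
In each layer the seepage velocity is v_i = q/n_i, so the layer transit time is t_i = b_i·n_i / q:
  layer 1 (fine sand): t_1 = 8.39 × 0.18 / 0.05467 = 27.62 d
  layer 2 (silt): t_2 = 5.91 × 0.09 / 0.05467 = 9.729 d
  layer 3 (silty sand): t_3 = 1.91 × 0.12 / 0.05467 = 4.192 d
Total t = Σ t_i = 41.54 days.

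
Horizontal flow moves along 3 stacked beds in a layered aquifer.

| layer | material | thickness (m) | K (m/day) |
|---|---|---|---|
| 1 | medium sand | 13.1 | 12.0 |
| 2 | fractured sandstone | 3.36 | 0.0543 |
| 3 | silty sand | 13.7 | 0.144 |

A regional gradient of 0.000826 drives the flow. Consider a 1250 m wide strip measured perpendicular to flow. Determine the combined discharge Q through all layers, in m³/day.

165

Flow is parallel to layering, so each bed carries its own Darcy discharge and the transmissivities add.
Σ(K_i·b_i) = 12.0×13.1 + 0.0543×3.36 + 0.144×13.7 = 159.4 m²/day.
Hydraulic gradient i = 0.000826.
Q = Σ(K_i·b_i) · W · i = 159.4 × 1250 × 0.0008260 = 164.5 m³/day.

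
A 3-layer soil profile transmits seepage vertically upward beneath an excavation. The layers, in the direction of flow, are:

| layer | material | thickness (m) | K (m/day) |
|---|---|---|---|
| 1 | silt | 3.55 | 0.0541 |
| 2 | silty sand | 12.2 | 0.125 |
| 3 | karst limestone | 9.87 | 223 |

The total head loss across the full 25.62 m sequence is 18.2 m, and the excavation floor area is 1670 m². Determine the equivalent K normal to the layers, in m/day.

0.157

Flow is perpendicular to layering, so the layers act in series and the equivalent K is the thickness-weighted harmonic mean.
Total thickness L = 3.55 + 12.2 + 9.87 = 25.62 m.
Σ(b_i/K_i) = 3.55/0.0541 + 12.2/0.125 + 9.87/223 = 163.3 d.
K_eq = L / Σ(b_i/K_i) = 25.62 / 163.3 = 0.1569 m/day.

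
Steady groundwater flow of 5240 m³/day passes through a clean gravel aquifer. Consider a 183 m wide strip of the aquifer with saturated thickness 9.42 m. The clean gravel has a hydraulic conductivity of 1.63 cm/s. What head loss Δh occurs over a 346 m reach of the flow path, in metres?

Convert K: 1.63 cm/s × 864 = 1408 m/day.
Cross-sectional area A = 183 × 9.42 = 1724 m².
From Q = K·A·i, i = Q / (K·A) = 5240 / (1408 × 1724) = 0.002158.
Head loss Δh = i · L = 0.002158 × 346 = 0.7468 m.

0.747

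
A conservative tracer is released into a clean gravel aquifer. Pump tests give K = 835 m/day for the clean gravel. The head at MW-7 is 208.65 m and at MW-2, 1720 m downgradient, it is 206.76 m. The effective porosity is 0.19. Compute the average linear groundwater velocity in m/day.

4.83

Hydraulic gradient i = (208.65 − 206.76) / 1720 = 1.89 / 1720 = 0.001099.
Darcy flux q = K · i = 835.0 × 0.001099 = 0.9175 m/day.
Seepage velocity v = q / n_e = 0.9175 / 0.19 = 4.829 m/day.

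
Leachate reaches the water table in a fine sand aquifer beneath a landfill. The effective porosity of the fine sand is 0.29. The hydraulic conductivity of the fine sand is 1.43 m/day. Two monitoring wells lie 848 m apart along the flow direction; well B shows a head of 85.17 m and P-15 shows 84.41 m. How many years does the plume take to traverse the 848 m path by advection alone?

525

Hydraulic gradient i = (85.17 − 84.41) / 848 = 0.76 / 848 = 0.0008962.
Darcy flux q = K · i = 1.430 × 0.0008962 = 0.001282 m/day.
Seepage velocity v = q / n_e = 0.001282 / 0.29 = 0.004419 m/day.
Travel time t = L / v = 848 / 0.004419 = 1.919e+05 days = 525.4 years.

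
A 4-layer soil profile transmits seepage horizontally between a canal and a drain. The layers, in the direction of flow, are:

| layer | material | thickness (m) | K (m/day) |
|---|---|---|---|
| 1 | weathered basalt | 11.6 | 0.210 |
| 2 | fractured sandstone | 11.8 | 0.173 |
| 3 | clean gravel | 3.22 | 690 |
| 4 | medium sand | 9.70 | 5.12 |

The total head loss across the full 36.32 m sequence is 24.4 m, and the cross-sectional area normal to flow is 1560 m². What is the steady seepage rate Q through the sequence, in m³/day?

Flow is perpendicular to layering, so the layers act in series and the equivalent K is the thickness-weighted harmonic mean.
Total thickness L = 11.6 + 11.8 + 3.22 + 9.70 = 36.32 m.
Σ(b_i/K_i) = 11.6/0.210 + 11.8/0.173 + 3.22/690 + 9.70/5.12 = 125.3 d.
K_eq = L / Σ(b_i/K_i) = 36.32 / 125.3 = 0.2898 m/day.
Q = K_eq · A · (Δh/L) = 0.2898 × 1560 × (24.4/36.32) = 303.7 m³/day.

304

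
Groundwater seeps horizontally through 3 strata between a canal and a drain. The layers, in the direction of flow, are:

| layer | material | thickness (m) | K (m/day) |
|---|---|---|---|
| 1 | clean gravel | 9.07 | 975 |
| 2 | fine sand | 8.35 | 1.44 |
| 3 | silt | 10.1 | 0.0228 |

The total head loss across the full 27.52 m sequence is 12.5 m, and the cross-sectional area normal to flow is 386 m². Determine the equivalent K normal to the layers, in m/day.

Flow is perpendicular to layering, so the layers act in series and the equivalent K is the thickness-weighted harmonic mean.
Total thickness L = 9.07 + 8.35 + 10.1 = 27.52 m.
Σ(b_i/K_i) = 9.07/975 + 8.35/1.44 + 10.1/0.0228 = 448.8 d.
K_eq = L / Σ(b_i/K_i) = 27.52 / 448.8 = 0.06132 m/day.

0.0613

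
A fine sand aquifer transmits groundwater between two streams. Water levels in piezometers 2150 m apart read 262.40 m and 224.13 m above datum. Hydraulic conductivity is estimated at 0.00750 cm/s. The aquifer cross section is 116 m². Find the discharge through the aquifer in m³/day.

13.4

Convert K: 0.00750 cm/s × 864 = 6.480 m/day.
Hydraulic gradient i = (262.40 − 224.13) / 2150 = 38.27 / 2150 = 0.01780.
Darcy's law: Q = K · A · i = 6.480 × 116.0 × 0.01780 = 13.38 m³/day.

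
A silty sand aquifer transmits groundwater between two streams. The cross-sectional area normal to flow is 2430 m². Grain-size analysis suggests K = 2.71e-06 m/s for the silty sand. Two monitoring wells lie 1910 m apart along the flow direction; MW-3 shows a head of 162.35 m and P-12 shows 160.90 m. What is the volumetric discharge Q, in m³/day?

0.432

Convert K: 2.71e-06 m/s × 86400 = 0.2341 m/day.
Hydraulic gradient i = (162.35 − 160.90) / 1910 = 1.45 / 1910 = 0.0007592.
Darcy's law: Q = K · A · i = 0.2341 × 2430 × 0.0007592 = 0.4319 m³/day.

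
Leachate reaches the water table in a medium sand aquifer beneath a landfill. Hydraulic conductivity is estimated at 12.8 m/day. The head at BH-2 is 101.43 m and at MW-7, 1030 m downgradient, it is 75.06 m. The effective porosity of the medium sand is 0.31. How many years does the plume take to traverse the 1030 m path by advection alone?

2.67

Hydraulic gradient i = (101.43 − 75.06) / 1030 = 26.37 / 1030 = 0.02560.
Darcy flux q = K · i = 12.80 × 0.02560 = 0.3277 m/day.
Seepage velocity v = q / n_e = 0.3277 / 0.31 = 1.057 m/day.
Travel time t = L / v = 1030 / 1.057 = 974.4 days = 2.668 years.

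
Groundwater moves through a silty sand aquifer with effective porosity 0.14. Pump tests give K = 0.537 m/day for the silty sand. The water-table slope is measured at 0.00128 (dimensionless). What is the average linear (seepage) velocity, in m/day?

0.00491

Hydraulic gradient i = 0.00128.
Darcy flux q = K · i = 0.5370 × 0.001280 = 0.0006874 m/day.
Seepage velocity v = q / n_e = 0.0006874 / 0.14 = 0.004910 m/day.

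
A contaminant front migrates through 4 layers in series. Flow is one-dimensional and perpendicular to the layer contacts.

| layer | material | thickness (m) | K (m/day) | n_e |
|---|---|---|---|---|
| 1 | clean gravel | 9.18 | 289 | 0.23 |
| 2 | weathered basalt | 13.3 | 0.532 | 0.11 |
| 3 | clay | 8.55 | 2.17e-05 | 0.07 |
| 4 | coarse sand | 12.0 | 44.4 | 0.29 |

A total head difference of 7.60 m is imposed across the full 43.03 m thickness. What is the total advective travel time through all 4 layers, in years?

With flow normal to the layers, continuity requires the same specific discharge q through every layer.
Σ(b_i/K_i) = 9.18/289 + 13.3/0.532 + 8.55/2.17e-05 + 12.0/44.4 = 3.940e+05 d.
q = Δh / Σ(b_i/K_i) = 7.60 / 3.940e+05 = 1.929e-05 m/day.
In each layer the seepage velocity is v_i = q/n_i, so the layer transit time is t_i = b_i·n_i / q:
  layer 1 (clean gravel): t_1 = 9.18 × 0.23 / 1.929e-05 = 1.095e+05 d
  layer 2 (weathered basalt): t_2 = 13.3 × 0.11 / 1.929e-05 = 75852 d
  layer 3 (clay): t_3 = 8.55 × 0.07 / 1.929e-05 = 31030 d
  layer 4 (coarse sand): t_4 = 12.0 × 0.29 / 1.929e-05 = 1.804e+05 d
Total t = Σ t_i = 3.968e+05 days = 1086 years.

1090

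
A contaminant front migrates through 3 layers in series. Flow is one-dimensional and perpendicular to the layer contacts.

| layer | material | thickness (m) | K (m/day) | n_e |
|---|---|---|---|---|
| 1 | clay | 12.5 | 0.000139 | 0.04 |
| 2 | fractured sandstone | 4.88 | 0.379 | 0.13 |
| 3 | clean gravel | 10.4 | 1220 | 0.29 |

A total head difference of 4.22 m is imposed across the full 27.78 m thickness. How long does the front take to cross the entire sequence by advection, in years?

With flow normal to the layers, continuity requires the same specific discharge q through every layer.
Σ(b_i/K_i) = 12.5/0.000139 + 4.88/0.379 + 10.4/1220 = 89941 d.
q = Δh / Σ(b_i/K_i) = 4.22 / 89941 = 4.692e-05 m/day.
In each layer the seepage velocity is v_i = q/n_i, so the layer transit time is t_i = b_i·n_i / q:
  layer 1 (clay): t_1 = 12.5 × 0.04 / 4.692e-05 = 10657 d
  layer 2 (fractured sandstone): t_2 = 4.88 × 0.13 / 4.692e-05 = 13521 d
  layer 3 (clean gravel): t_3 = 10.4 × 0.29 / 4.692e-05 = 64280 d
Total t = Σ t_i = 88458 days = 242.2 years.

242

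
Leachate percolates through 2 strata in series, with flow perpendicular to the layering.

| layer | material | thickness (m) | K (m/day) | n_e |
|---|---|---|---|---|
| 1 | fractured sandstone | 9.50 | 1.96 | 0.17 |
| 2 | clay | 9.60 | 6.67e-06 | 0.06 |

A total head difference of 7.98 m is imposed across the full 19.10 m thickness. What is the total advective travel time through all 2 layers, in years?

With flow normal to the layers, continuity requires the same specific discharge q through every layer.
Σ(b_i/K_i) = 9.50/1.96 + 9.60/6.67e-06 = 1.439e+06 d.
q = Δh / Σ(b_i/K_i) = 7.98 / 1.439e+06 = 5.544e-06 m/day.
In each layer the seepage velocity is v_i = q/n_i, so the layer transit time is t_i = b_i·n_i / q:
  layer 1 (fractured sandstone): t_1 = 9.50 × 0.17 / 5.544e-06 = 2.913e+05 d
  layer 2 (clay): t_2 = 9.60 × 0.06 / 5.544e-06 = 1.039e+05 d
Total t = Σ t_i = 3.952e+05 days = 1082 years.

1080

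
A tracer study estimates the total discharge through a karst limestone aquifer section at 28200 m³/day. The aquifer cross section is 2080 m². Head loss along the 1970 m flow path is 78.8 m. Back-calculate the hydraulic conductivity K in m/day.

Hydraulic gradient i = Δh / L = 78.8 / 1970 = 0.04000.
From Q = K·A·i, K = Q / (A·i) = 28200 / (2080 × 0.04000) = 338.9 m/day.

339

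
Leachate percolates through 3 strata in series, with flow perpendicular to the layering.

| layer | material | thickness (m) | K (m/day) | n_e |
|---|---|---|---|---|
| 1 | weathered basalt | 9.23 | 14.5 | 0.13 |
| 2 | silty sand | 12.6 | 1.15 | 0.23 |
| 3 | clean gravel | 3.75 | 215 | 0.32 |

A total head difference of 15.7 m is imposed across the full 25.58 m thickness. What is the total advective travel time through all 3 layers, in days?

With flow normal to the layers, continuity requires the same specific discharge q through every layer.
Σ(b_i/K_i) = 9.23/14.5 + 12.6/1.15 + 3.75/215 = 11.61 d.
q = Δh / Σ(b_i/K_i) = 15.7 / 11.61 = 1.352 m/day.
In each layer the seepage velocity is v_i = q/n_i, so the layer transit time is t_i = b_i·n_i / q:
  layer 1 (weathered basalt): t_1 = 9.23 × 0.13 / 1.352 = 0.8874 d
  layer 2 (silty sand): t_2 = 12.6 × 0.23 / 1.352 = 2.143 d
  layer 3 (clean gravel): t_3 = 3.75 × 0.32 / 1.352 = 0.8874 d
Total t = Σ t_i = 3.918 days.

3.92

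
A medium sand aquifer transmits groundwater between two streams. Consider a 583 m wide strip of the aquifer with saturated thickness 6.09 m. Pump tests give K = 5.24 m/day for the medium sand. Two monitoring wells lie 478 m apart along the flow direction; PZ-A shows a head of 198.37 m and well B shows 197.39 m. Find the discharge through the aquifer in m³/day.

Cross-sectional area A = 583 × 6.09 = 3550 m².
Hydraulic gradient i = (198.37 − 197.39) / 478 = 0.98 / 478 = 0.002050.
Darcy's law: Q = K · A · i = 5.240 × 3550 × 0.002050 = 38.14 m³/day.

38.1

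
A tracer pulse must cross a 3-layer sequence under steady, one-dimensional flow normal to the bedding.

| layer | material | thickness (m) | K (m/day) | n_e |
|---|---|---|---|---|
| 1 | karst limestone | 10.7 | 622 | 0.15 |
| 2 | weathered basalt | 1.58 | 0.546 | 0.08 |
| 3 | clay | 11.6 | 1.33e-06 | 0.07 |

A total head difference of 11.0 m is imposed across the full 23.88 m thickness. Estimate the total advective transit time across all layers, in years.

5520

With flow normal to the layers, continuity requires the same specific discharge q through every layer.
Σ(b_i/K_i) = 10.7/622 + 1.58/0.546 + 11.6/1.33e-06 = 8.722e+06 d.
q = Δh / Σ(b_i/K_i) = 11.0 / 8.722e+06 = 1.261e-06 m/day.
In each layer the seepage velocity is v_i = q/n_i, so the layer transit time is t_i = b_i·n_i / q:
  layer 1 (karst limestone): t_1 = 10.7 × 0.15 / 1.261e-06 = 1.273e+06 d
  layer 2 (weathered basalt): t_2 = 1.58 × 0.08 / 1.261e-06 = 1.002e+05 d
  layer 3 (clay): t_3 = 11.6 × 0.07 / 1.261e-06 = 6.438e+05 d
Total t = Σ t_i = 2.017e+06 days = 5521 years.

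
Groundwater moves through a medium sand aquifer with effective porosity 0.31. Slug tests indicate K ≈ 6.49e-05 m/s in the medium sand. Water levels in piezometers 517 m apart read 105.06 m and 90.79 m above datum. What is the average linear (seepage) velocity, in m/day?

0.499

Convert K: 6.49e-05 m/s × 86400 = 5.607 m/day.
Hydraulic gradient i = (105.06 − 90.79) / 517 = 14.27 / 517 = 0.02760.
Darcy flux q = K · i = 5.607 × 0.02760 = 0.1548 m/day.
Seepage velocity v = q / n_e = 0.1548 / 0.31 = 0.4993 m/day.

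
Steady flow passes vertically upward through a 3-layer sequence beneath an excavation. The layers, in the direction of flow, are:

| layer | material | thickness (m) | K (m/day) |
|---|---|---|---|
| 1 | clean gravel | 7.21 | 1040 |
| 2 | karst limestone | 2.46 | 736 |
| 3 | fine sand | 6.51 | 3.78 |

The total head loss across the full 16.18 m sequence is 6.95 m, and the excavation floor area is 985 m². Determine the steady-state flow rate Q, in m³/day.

3950

Flow is perpendicular to layering, so the layers act in series and the equivalent K is the thickness-weighted harmonic mean.
Total thickness L = 7.21 + 2.46 + 6.51 = 16.18 m.
Σ(b_i/K_i) = 7.21/1040 + 2.46/736 + 6.51/3.78 = 1.732 d.
K_eq = L / Σ(b_i/K_i) = 16.18 / 1.732 = 9.339 m/day.
Q = K_eq · A · (Δh/L) = 9.339 × 985 × (6.95/16.18) = 3951 m³/day.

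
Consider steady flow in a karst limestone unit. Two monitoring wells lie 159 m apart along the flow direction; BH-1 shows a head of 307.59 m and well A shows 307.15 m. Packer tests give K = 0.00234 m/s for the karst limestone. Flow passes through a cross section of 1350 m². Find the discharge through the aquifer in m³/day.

755

Convert K: 0.00234 m/s × 86400 = 202.2 m/day.
Hydraulic gradient i = (307.59 − 307.15) / 159 = 0.44 / 159 = 0.002767.
Darcy's law: Q = K · A · i = 202.2 × 1350 × 0.002767 = 755.3 m³/day.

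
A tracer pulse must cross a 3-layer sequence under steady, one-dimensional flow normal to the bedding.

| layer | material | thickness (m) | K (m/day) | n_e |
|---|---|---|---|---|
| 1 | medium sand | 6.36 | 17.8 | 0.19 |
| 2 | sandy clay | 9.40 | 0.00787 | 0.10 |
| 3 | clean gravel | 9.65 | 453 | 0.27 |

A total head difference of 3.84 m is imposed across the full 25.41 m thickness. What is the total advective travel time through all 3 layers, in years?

4.05

With flow normal to the layers, continuity requires the same specific discharge q through every layer.
Σ(b_i/K_i) = 6.36/17.8 + 9.40/0.00787 + 9.65/453 = 1195 d.
q = Δh / Σ(b_i/K_i) = 3.84 / 1195 = 0.003214 m/day.
In each layer the seepage velocity is v_i = q/n_i, so the layer transit time is t_i = b_i·n_i / q:
  layer 1 (medium sand): t_1 = 6.36 × 0.19 / 0.003214 = 376.0 d
  layer 2 (sandy clay): t_2 = 9.40 × 0.10 / 0.003214 = 292.5 d
  layer 3 (clean gravel): t_3 = 9.65 × 0.27 / 0.003214 = 810.7 d
Total t = Σ t_i = 1479 days = 4.050 years.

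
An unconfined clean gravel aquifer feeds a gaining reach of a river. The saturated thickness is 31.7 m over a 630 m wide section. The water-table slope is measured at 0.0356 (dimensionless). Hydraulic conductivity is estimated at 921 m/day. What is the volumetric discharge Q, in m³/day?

655000

Cross-sectional area A = 630 × 31.7 = 19971 m².
Hydraulic gradient i = 0.0356.
Darcy's law: Q = K · A · i = 921.0 × 19971 × 0.03560 = 6.548e+05 m³/day.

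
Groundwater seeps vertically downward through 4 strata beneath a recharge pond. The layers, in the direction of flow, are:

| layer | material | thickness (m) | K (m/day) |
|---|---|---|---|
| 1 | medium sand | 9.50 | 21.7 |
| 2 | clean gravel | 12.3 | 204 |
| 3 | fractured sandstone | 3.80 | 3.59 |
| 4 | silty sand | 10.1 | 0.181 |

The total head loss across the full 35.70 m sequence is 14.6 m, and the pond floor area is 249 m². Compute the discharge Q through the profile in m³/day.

Flow is perpendicular to layering, so the layers act in series and the equivalent K is the thickness-weighted harmonic mean.
Total thickness L = 9.50 + 12.3 + 3.80 + 10.1 = 35.70 m.
Σ(b_i/K_i) = 9.50/21.7 + 12.3/204 + 3.80/3.59 + 10.1/0.181 = 57.36 d.
K_eq = L / Σ(b_i/K_i) = 35.70 / 57.36 = 0.6224 m/day.
Q = K_eq · A · (Δh/L) = 0.6224 × 249 × (14.6/35.70) = 63.38 m³/day.

63.4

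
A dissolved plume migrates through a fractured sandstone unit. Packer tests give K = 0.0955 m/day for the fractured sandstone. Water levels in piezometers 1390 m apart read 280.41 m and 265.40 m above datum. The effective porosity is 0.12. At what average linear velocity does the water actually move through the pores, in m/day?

Hydraulic gradient i = (280.41 − 265.40) / 1390 = 15.01 / 1390 = 0.01080.
Darcy flux q = K · i = 0.09550 × 0.01080 = 0.001031 m/day.
Seepage velocity v = q / n_e = 0.001031 / 0.12 = 0.008594 m/day.

0.00859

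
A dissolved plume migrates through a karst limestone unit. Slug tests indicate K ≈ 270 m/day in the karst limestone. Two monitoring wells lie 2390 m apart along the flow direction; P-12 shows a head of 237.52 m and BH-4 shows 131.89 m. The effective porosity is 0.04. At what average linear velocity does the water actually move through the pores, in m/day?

Hydraulic gradient i = (237.52 − 131.89) / 2390 = 105.63 / 2390 = 0.04420.
Darcy flux q = K · i = 270.0 × 0.04420 = 11.93 m/day.
Seepage velocity v = q / n_e = 11.93 / 0.04 = 298.3 m/day.

298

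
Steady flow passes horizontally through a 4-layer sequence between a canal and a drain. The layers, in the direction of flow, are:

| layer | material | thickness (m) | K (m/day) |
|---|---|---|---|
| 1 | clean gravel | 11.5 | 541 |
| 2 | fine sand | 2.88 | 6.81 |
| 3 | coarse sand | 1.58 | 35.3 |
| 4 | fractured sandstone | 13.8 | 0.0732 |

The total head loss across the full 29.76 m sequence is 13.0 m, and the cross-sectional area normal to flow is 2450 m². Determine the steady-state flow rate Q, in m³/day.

169

Flow is perpendicular to layering, so the layers act in series and the equivalent K is the thickness-weighted harmonic mean.
Total thickness L = 11.5 + 2.88 + 1.58 + 13.8 = 29.76 m.
Σ(b_i/K_i) = 11.5/541 + 2.88/6.81 + 1.58/35.3 + 13.8/0.0732 = 189.0 d.
K_eq = L / Σ(b_i/K_i) = 29.76 / 189.0 = 0.1574 m/day.
Q = K_eq · A · (Δh/L) = 0.1574 × 2450 × (13.0/29.76) = 168.5 m³/day.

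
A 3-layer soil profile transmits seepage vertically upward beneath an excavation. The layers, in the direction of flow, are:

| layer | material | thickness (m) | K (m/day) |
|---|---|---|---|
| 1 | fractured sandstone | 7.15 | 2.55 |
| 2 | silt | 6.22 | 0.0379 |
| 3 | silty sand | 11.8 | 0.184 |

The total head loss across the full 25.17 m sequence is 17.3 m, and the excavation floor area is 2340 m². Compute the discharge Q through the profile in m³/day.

175

Flow is perpendicular to layering, so the layers act in series and the equivalent K is the thickness-weighted harmonic mean.
Total thickness L = 7.15 + 6.22 + 11.8 = 25.17 m.
Σ(b_i/K_i) = 7.15/2.55 + 6.22/0.0379 + 11.8/0.184 = 231.1 d.
K_eq = L / Σ(b_i/K_i) = 25.17 / 231.1 = 0.1089 m/day.
Q = K_eq · A · (Δh/L) = 0.1089 × 2340 × (17.3/25.17) = 175.2 m³/day.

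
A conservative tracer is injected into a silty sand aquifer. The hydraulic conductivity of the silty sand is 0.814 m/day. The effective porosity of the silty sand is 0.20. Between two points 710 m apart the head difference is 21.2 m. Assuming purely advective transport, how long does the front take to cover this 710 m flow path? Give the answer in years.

Hydraulic gradient i = Δh / L = 21.2 / 710 = 0.02986.
Darcy flux q = K · i = 0.8140 × 0.02986 = 0.02431 m/day.
Seepage velocity v = q / n_e = 0.02431 / 0.20 = 0.1215 m/day.
Travel time t = L / v = 710 / 0.1215 = 5842 days = 16.00 years.

16.0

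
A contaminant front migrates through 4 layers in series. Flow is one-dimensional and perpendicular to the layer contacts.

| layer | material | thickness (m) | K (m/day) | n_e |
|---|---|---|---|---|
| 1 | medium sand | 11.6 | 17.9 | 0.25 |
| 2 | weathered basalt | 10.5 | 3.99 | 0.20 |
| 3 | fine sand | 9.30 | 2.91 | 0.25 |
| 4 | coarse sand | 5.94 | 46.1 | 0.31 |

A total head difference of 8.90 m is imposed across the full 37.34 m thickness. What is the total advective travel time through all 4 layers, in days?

With flow normal to the layers, continuity requires the same specific discharge q through every layer.
Σ(b_i/K_i) = 11.6/17.9 + 10.5/3.99 + 9.30/2.91 + 5.94/46.1 = 6.604 d.
q = Δh / Σ(b_i/K_i) = 8.90 / 6.604 = 1.348 m/day.
In each layer the seepage velocity is v_i = q/n_i, so the layer transit time is t_i = b_i·n_i / q:
  layer 1 (medium sand): t_1 = 11.6 × 0.25 / 1.348 = 2.152 d
  layer 2 (weathered basalt): t_2 = 10.5 × 0.20 / 1.348 = 1.558 d
  layer 3 (fine sand): t_3 = 9.30 × 0.25 / 1.348 = 1.725 d
  layer 4 (coarse sand): t_4 = 5.94 × 0.31 / 1.348 = 1.366 d
Total t = Σ t_i = 6.802 days.

6.80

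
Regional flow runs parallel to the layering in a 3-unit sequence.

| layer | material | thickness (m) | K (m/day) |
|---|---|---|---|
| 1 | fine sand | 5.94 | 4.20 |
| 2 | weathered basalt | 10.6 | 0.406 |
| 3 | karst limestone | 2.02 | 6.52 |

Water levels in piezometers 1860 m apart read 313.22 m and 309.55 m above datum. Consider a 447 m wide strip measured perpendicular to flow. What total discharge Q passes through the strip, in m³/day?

Flow is parallel to layering, so each bed carries its own Darcy discharge and the transmissivities add.
Σ(K_i·b_i) = 4.20×5.94 + 0.406×10.6 + 6.52×2.02 = 42.42 m²/day.
Hydraulic gradient i = (313.22 − 309.55) / 1860 = 3.67 / 1860 = 0.001973.
Q = Σ(K_i·b_i) · W · i = 42.42 × 447 × 0.001973 = 37.42 m³/day.

37.4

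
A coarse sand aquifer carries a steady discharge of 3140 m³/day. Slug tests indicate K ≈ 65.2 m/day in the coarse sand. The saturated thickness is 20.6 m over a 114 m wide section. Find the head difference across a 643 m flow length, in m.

Cross-sectional area A = 114 × 20.6 = 2348 m².
From Q = K·A·i, i = Q / (K·A) = 3140 / (65.20 × 2348) = 0.02051.
Head loss Δh = i · L = 0.02051 × 643 = 13.19 m.

13.2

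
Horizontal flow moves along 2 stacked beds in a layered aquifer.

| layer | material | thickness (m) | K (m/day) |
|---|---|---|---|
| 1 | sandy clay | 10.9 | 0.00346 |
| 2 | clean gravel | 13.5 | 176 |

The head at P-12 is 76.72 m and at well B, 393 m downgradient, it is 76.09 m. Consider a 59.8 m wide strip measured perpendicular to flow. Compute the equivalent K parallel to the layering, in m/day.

Flow is parallel to layering, so each bed carries its own Darcy discharge and the transmissivities add.
Σ(K_i·b_i) = 0.00346×10.9 + 176×13.5 = 2376 m²/day.
Total thickness b = 24.40 m, so K_eq = Σ(K_i·b_i)/b = 97.38 m/day.

97.4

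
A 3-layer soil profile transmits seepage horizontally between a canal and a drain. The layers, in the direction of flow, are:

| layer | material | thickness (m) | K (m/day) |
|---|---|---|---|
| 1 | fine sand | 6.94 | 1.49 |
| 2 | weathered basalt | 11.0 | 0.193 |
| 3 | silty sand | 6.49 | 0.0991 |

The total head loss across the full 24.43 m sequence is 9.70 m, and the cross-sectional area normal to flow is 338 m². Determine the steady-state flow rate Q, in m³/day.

Flow is perpendicular to layering, so the layers act in series and the equivalent K is the thickness-weighted harmonic mean.
Total thickness L = 6.94 + 11.0 + 6.49 = 24.43 m.
Σ(b_i/K_i) = 6.94/1.49 + 11.0/0.193 + 6.49/0.0991 = 127.1 d.
K_eq = L / Σ(b_i/K_i) = 24.43 / 127.1 = 0.1921 m/day.
Q = K_eq · A · (Δh/L) = 0.1921 × 338 × (9.70/24.43) = 25.79 m³/day.

25.8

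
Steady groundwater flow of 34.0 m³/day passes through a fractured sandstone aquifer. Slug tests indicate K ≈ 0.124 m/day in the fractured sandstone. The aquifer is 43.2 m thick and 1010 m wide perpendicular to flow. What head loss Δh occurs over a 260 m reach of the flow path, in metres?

Cross-sectional area A = 1010 × 43.2 = 43632 m².
From Q = K·A·i, i = Q / (K·A) = 34.0 / (0.1240 × 43632) = 0.006284.
Head loss Δh = i · L = 0.006284 × 260 = 1.634 m.

1.63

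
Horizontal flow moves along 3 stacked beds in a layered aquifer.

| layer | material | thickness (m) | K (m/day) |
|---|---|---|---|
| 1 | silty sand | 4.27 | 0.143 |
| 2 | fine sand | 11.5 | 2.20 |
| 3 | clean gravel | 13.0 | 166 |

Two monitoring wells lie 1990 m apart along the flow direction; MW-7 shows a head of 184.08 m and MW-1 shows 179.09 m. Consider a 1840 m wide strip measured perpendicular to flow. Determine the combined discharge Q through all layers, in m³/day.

Flow is parallel to layering, so each bed carries its own Darcy discharge and the transmissivities add.
Σ(K_i·b_i) = 0.143×4.27 + 2.20×11.5 + 166×13.0 = 2184 m²/day.
Hydraulic gradient i = (184.08 − 179.09) / 1990 = 4.99 / 1990 = 0.002508.
Q = Σ(K_i·b_i) · W · i = 2184 × 1840 × 0.002508 = 10076 m³/day.

10100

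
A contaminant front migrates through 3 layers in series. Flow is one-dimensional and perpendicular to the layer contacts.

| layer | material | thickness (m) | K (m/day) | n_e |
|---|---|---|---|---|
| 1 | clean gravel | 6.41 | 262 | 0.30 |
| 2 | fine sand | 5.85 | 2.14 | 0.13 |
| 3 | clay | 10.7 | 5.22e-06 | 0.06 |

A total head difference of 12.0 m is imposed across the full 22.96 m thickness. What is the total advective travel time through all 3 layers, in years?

With flow normal to the layers, continuity requires the same specific discharge q through every layer.
Σ(b_i/K_i) = 6.41/262 + 5.85/2.14 + 10.7/5.22e-06 = 2.050e+06 d.
q = Δh / Σ(b_i/K_i) = 12.0 / 2.050e+06 = 5.854e-06 m/day.
In each layer the seepage velocity is v_i = q/n_i, so the layer transit time is t_i = b_i·n_i / q:
  layer 1 (clean gravel): t_1 = 6.41 × 0.30 / 5.854e-06 = 3.285e+05 d
  layer 2 (fine sand): t_2 = 5.85 × 0.13 / 5.854e-06 = 1.299e+05 d
  layer 3 (clay): t_3 = 10.7 × 0.06 / 5.854e-06 = 1.097e+05 d
Total t = Σ t_i = 5.681e+05 days = 1555 years.

1560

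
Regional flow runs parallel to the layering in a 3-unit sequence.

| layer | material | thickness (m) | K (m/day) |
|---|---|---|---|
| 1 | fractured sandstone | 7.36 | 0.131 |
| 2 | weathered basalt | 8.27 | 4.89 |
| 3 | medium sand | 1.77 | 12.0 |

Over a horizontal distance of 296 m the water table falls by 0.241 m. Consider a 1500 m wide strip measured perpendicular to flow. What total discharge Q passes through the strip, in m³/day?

Flow is parallel to layering, so each bed carries its own Darcy discharge and the transmissivities add.
Σ(K_i·b_i) = 0.131×7.36 + 4.89×8.27 + 12.0×1.77 = 62.64 m²/day.
Hydraulic gradient i = Δh / L = 0.241 / 296 = 0.0008142.
Q = Σ(K_i·b_i) · W · i = 62.64 × 1500 × 0.0008142 = 76.51 m³/day.

76.5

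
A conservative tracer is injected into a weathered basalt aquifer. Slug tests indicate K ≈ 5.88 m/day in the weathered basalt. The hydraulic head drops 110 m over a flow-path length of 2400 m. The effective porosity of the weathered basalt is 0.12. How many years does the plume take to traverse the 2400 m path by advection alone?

Hydraulic gradient i = Δh / L = 110 / 2400 = 0.04583.
Darcy flux q = K · i = 5.880 × 0.04583 = 0.2695 m/day.
Seepage velocity v = q / n_e = 0.2695 / 0.12 = 2.246 m/day.
Travel time t = L / v = 2400 / 2.246 = 1069 days = 2.926 years.

2.93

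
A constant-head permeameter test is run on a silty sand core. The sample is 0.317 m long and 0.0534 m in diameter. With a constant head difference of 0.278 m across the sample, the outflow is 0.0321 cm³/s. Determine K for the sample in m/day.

1.41

Cross-sectional area A = π·(d/2)² = π × (0.0534/2)² = 0.002240 m².
Convert discharge: 0.0321 cm³/s = 3.210e-08 m³/s.
Darcy's law rearranged: K = Q·L / (A·Δh) = 3.210e-08 × 0.317 / (0.002240 × 0.278) = 1.634e-05 m/s = 1.412 m/day.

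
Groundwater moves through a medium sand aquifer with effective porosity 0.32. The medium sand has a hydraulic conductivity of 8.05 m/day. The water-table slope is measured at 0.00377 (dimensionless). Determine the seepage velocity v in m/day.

0.0948

Hydraulic gradient i = 0.00377.
Darcy flux q = K · i = 8.050 × 0.003770 = 0.03035 m/day.
Seepage velocity v = q / n_e = 0.03035 / 0.32 = 0.09484 m/day.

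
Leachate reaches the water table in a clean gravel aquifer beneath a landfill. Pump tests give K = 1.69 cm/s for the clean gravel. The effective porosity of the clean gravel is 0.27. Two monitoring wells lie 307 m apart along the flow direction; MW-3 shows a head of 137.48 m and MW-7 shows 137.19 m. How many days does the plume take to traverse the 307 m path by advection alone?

Convert K: 1.69 cm/s × 864 = 1460 m/day.
Hydraulic gradient i = (137.48 − 137.19) / 307 = 0.29 / 307 = 0.0009446.
Darcy flux q = K · i = 1460 × 0.0009446 = 1.379 m/day.
Seepage velocity v = q / n_e = 1.379 / 0.27 = 5.109 m/day.
Travel time t = L / v = 307 / 5.109 = 60.10 days.

60.1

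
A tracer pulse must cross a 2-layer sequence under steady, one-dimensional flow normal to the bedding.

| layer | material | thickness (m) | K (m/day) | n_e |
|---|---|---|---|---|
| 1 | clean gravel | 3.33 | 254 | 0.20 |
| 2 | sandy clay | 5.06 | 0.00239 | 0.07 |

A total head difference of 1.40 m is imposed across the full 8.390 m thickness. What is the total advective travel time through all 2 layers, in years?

4.22

With flow normal to the layers, continuity requires the same specific discharge q through every layer.
Σ(b_i/K_i) = 3.33/254 + 5.06/0.00239 = 2117 d.
q = Δh / Σ(b_i/K_i) = 1.40 / 2117 = 0.0006613 m/day.
In each layer the seepage velocity is v_i = q/n_i, so the layer transit time is t_i = b_i·n_i / q:
  layer 1 (clean gravel): t_1 = 3.33 × 0.20 / 0.0006613 = 1007 d
  layer 2 (sandy clay): t_2 = 5.06 × 0.07 / 0.0006613 = 535.6 d
Total t = Σ t_i = 1543 days = 4.224 years.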